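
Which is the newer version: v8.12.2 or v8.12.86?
v8.12.86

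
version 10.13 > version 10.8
True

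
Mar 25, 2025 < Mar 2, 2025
False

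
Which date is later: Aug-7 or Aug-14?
Aug-14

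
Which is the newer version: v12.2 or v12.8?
v12.8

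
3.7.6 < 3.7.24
True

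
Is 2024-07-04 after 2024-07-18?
No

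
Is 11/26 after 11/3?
Yes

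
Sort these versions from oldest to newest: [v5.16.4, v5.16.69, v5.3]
[v5.3, v5.16.4, v5.16.69]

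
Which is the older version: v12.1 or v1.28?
v1.28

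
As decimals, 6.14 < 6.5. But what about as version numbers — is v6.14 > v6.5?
True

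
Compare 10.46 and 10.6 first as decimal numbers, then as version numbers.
As decimals: 10.46 < 10.6. As versions: v10.46 > v10.6 (minor version 46 > 6).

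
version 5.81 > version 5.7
True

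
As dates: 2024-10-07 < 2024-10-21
True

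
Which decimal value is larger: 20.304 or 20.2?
20.304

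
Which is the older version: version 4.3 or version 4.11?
version 4.3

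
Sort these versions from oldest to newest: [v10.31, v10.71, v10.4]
[v10.4, v10.31, v10.71]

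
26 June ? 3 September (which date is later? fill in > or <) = <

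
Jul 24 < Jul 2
False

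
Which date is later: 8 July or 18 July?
18 July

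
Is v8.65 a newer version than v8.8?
Yes. Version numbers are compared segment by segment as integers, not as decimals: minor version 65 > 8, so v8.65 > v8.8 (even though the decimal 8.65 < 8.8).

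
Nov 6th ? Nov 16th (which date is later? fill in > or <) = <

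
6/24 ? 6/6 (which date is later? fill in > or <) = >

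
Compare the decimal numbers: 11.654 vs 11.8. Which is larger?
11.8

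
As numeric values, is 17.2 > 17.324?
False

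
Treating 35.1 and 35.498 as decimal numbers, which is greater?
35.498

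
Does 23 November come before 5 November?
No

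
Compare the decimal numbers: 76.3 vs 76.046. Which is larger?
76.3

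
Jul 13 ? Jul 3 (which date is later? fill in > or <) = >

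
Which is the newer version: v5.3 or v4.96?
v5.3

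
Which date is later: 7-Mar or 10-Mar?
10-Mar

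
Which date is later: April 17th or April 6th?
April 17th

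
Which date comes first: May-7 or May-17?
May-7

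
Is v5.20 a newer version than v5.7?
Yes. Version numbers are compared segment by segment as integers, not as decimals: minor version 20 > 7, so v5.20 > v5.7 (even though the decimal 5.20 < 5.7).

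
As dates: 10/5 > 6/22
True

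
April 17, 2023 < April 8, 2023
False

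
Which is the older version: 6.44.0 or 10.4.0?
6.44.0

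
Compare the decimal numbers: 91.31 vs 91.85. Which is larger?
91.85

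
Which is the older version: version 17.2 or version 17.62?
version 17.2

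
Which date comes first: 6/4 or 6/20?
6/4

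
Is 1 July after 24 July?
No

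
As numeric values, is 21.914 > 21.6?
True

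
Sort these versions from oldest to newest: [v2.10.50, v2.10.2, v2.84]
[v2.10.2, v2.10.50, v2.84]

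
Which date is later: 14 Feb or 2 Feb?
14 Feb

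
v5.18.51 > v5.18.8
True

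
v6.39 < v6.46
True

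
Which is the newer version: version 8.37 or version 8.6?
version 8.37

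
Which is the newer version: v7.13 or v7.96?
v7.96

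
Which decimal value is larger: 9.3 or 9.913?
9.913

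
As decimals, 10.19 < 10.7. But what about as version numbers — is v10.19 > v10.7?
True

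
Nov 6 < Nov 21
True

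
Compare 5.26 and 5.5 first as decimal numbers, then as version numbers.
As decimals: 5.26 < 5.5. As versions: v5.26 > v5.5 (minor version 26 > 5).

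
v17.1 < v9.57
False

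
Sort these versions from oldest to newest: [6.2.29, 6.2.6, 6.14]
[6.2.6, 6.2.29, 6.14]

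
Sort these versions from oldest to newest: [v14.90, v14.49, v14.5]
[v14.5, v14.49, v14.90]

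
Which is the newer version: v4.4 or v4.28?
v4.28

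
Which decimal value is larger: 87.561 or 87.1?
87.561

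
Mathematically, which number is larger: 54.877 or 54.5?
54.877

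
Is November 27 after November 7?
Yes. Day 27 comes after day 7 in November — this is a date comparison, not a decimal one (the decimal 11.27 would be smaller than 11.7).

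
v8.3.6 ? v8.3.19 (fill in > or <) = <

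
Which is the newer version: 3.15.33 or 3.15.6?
3.15.33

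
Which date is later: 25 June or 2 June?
25 June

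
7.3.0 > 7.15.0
False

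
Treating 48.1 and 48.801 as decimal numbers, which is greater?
48.801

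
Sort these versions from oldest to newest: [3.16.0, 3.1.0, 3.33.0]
[3.1.0, 3.16.0, 3.33.0]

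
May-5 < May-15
True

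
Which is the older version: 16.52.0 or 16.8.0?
16.8.0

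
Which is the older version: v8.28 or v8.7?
v8.7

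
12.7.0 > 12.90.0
False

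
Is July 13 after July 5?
Yes. Day 13 comes after day 5 in July — this is a date comparison, not a decimal one (the decimal 7.13 would be smaller than 7.5).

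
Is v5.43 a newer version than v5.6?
Yes. Version numbers are compared segment by segment as integers, not as decimals: minor version 43 > 6, so v5.43 > v5.6 (even though the decimal 5.43 < 5.6).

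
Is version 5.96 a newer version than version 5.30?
Yes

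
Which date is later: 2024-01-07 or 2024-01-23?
2024-01-23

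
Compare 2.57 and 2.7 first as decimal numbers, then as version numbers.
As decimals: 2.57 < 2.7. As versions: v2.57 > v2.7 (minor version 57 > 7).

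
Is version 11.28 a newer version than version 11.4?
Yes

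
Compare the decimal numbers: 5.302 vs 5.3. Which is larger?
5.302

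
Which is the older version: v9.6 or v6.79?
v6.79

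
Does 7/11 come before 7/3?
No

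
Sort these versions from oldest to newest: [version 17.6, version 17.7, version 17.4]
[version 17.4, version 17.6, version 17.7]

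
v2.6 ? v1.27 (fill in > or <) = >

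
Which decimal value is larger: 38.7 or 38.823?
38.823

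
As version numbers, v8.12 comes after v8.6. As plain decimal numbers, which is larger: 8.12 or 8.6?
8.6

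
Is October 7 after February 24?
Yes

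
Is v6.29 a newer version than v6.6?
Yes. Version numbers are compared segment by segment as integers, not as decimals: minor version 29 > 6, so v6.29 > v6.6 (even though the decimal 6.29 < 6.6).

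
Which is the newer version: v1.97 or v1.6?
v1.97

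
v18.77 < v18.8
False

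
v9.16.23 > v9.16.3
True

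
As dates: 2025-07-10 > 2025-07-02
True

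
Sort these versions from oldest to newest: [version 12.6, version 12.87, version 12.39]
[version 12.6, version 12.39, version 12.87]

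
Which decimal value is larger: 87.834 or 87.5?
87.834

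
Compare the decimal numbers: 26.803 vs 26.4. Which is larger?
26.803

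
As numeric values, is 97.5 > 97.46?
True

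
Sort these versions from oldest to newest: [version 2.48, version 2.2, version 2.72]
[version 2.2, version 2.48, version 2.72]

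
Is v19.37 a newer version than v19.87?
No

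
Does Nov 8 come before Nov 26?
Yes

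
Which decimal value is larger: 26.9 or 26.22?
26.9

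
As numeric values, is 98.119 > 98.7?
False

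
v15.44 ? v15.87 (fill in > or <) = <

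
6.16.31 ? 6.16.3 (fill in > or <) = >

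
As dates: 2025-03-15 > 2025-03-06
True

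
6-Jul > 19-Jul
False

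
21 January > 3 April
False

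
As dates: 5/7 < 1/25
False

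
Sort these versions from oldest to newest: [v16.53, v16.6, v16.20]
[v16.6, v16.20, v16.53]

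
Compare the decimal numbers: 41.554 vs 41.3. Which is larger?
41.554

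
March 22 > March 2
True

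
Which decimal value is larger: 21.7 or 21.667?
21.7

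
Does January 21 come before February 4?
Yes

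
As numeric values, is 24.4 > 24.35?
True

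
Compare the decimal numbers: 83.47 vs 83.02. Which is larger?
83.47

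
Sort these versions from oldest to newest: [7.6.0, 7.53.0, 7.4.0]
[7.4.0, 7.6.0, 7.53.0]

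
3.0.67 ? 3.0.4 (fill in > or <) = >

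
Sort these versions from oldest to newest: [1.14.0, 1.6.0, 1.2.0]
[1.2.0, 1.6.0, 1.14.0]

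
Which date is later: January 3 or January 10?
January 10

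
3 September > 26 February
True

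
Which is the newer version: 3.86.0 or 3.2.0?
3.86.0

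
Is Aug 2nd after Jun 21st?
Yes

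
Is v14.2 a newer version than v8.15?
Yes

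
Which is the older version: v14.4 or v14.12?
v14.4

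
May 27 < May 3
False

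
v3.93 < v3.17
False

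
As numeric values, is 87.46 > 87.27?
True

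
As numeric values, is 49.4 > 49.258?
True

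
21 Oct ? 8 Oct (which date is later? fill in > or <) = >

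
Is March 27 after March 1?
Yes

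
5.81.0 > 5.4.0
True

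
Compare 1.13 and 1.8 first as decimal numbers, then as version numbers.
As decimals: 1.13 < 1.8. As versions: v1.13 > v1.8 (minor version 13 > 8).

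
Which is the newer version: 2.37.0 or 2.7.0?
2.37.0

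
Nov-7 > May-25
True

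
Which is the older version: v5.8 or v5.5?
v5.5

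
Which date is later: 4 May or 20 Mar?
4 May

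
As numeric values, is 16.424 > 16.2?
True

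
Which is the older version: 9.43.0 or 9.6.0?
9.6.0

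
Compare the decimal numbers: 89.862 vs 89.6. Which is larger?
89.862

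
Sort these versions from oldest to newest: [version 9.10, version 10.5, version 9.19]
[version 9.10, version 9.19, version 10.5]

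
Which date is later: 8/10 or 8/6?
8/10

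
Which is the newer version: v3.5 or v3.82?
v3.82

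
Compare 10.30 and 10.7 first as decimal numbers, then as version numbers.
As decimals: 10.30 < 10.7. As versions: v10.30 > v10.7 (minor version 30 > 7).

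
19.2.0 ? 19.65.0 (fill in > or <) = <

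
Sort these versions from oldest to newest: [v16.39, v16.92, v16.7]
[v16.7, v16.39, v16.92]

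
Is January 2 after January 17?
No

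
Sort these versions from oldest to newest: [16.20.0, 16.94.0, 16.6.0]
[16.6.0, 16.20.0, 16.94.0]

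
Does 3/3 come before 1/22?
No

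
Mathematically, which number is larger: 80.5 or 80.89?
80.89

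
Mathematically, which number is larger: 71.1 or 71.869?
71.869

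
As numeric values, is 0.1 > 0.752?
False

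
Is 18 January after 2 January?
Yes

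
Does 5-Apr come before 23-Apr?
Yes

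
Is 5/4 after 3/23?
Yes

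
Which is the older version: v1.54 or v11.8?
v1.54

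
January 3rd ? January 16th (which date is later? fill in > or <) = <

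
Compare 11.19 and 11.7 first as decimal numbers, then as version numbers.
As decimals: 11.19 < 11.7. As versions: v11.19 > v11.7 (minor version 19 > 7).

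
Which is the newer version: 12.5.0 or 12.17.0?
12.17.0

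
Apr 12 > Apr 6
True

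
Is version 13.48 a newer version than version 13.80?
No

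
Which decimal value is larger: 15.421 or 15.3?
15.421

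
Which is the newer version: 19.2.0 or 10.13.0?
19.2.0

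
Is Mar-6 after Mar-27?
No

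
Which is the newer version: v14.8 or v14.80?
v14.80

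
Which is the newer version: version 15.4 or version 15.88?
version 15.88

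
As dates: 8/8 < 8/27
True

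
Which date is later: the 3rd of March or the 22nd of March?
the 22nd of March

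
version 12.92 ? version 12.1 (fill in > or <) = >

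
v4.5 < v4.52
True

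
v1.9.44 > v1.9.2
True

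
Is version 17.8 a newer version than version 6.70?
Yes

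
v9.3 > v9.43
False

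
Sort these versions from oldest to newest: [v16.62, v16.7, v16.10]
[v16.7, v16.10, v16.62]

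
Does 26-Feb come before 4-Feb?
No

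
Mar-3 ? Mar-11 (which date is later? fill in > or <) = <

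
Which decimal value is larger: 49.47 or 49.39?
49.47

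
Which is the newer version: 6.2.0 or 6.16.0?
6.16.0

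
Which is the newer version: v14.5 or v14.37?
v14.37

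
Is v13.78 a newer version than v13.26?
Yes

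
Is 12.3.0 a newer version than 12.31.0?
No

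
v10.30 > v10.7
True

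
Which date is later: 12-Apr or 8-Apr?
12-Apr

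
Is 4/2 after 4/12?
No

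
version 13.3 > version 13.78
False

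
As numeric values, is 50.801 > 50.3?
True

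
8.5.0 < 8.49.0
True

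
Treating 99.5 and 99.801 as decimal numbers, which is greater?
99.801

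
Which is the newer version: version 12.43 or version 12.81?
version 12.81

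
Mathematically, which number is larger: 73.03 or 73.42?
73.42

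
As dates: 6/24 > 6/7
True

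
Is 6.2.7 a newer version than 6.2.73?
No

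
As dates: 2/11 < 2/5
False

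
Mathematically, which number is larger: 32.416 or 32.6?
32.6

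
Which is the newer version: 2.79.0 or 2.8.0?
2.79.0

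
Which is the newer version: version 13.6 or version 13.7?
version 13.7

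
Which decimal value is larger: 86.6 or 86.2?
86.6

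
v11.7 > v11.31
False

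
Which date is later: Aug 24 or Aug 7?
Aug 24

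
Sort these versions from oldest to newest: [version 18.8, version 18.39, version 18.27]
[version 18.8, version 18.27, version 18.39]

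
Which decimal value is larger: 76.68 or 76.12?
76.68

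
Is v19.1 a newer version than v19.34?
No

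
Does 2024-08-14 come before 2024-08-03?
No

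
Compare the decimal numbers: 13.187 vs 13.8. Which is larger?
13.8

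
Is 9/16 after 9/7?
Yes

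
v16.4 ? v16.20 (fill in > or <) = <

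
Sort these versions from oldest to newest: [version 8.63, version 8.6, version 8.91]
[version 8.6, version 8.63, version 8.91]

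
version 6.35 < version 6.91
True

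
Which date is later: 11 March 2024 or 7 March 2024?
11 March 2024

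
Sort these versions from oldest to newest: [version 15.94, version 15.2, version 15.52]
[version 15.2, version 15.52, version 15.94]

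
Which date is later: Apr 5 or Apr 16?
Apr 16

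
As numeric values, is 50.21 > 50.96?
False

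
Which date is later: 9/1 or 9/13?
9/13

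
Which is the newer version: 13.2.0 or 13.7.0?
13.7.0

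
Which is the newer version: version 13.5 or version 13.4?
version 13.5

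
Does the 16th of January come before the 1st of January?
No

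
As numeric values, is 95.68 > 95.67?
True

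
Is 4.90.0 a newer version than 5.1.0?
No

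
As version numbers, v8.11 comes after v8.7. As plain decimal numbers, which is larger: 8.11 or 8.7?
8.7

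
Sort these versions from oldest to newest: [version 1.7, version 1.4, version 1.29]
[version 1.4, version 1.7, version 1.29]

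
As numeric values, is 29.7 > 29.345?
True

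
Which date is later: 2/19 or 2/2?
2/19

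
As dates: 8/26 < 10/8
True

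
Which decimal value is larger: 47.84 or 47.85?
47.85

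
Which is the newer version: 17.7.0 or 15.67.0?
17.7.0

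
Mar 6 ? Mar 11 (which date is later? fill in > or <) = <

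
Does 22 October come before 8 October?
No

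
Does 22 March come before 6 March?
No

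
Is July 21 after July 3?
Yes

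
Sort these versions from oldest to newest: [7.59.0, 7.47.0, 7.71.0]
[7.47.0, 7.59.0, 7.71.0]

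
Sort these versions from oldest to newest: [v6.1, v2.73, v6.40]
[v2.73, v6.1, v6.40]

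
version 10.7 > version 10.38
False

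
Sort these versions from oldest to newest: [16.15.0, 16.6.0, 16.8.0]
[16.6.0, 16.8.0, 16.15.0]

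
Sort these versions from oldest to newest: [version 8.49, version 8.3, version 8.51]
[version 8.3, version 8.49, version 8.51]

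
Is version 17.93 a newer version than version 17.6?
Yes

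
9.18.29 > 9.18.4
True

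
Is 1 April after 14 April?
No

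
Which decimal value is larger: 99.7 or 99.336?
99.7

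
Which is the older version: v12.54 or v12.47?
v12.47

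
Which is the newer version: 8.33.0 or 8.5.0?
8.33.0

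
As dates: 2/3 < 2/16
True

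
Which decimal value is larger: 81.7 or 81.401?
81.7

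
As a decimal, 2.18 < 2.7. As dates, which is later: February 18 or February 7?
February 18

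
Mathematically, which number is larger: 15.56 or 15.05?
15.56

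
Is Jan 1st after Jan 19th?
No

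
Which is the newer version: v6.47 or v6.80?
v6.80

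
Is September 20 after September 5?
Yes. Day 20 comes after day 5 in September — this is a date comparison, not a decimal one (the decimal 9.20 would be smaller than 9.5).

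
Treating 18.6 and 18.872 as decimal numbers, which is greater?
18.872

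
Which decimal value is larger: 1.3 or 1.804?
1.804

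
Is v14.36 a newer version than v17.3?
No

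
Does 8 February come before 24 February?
Yes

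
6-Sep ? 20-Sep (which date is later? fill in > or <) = <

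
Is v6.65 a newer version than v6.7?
Yes. Version numbers are compared segment by segment as integers, not as decimals: minor version 65 > 7, so v6.65 > v6.7 (even though the decimal 6.65 < 6.7).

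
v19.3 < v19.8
True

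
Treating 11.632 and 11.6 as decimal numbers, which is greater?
11.632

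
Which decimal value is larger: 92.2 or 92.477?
92.477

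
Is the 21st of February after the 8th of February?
Yes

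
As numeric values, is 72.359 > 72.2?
True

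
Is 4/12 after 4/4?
Yes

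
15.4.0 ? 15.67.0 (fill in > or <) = <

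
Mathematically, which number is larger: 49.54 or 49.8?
49.8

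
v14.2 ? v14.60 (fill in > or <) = <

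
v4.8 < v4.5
False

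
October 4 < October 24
True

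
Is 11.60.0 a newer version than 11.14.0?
Yes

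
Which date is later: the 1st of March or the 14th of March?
the 14th of March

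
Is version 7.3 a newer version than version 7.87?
No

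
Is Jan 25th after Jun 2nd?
No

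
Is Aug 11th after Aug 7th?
Yes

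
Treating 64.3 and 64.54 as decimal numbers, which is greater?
64.54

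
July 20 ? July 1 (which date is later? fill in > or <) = >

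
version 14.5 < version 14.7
True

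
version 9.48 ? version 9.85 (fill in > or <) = <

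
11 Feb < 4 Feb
False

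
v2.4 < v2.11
True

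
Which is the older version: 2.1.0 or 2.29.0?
2.1.0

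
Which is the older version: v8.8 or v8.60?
v8.8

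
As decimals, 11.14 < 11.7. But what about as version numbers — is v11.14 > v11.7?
True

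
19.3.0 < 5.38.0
False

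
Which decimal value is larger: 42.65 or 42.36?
42.65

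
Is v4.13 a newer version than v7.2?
No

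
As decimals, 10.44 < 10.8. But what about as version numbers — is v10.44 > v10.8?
True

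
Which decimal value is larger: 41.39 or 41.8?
41.8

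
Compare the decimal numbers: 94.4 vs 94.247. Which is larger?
94.4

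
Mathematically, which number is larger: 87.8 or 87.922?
87.922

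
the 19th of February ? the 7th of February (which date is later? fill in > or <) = >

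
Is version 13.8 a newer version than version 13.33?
No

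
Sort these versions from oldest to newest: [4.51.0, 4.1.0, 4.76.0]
[4.1.0, 4.51.0, 4.76.0]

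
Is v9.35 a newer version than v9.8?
Yes. Version numbers are compared segment by segment as integers, not as decimals: minor version 35 > 8, so v9.35 > v9.8 (even though the decimal 9.35 < 9.8).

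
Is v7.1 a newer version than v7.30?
No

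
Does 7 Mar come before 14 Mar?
Yes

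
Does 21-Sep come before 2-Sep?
No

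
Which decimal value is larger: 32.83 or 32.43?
32.83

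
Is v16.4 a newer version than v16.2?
Yes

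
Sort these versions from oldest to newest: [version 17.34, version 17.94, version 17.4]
[version 17.4, version 17.34, version 17.94]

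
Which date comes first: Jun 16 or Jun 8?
Jun 8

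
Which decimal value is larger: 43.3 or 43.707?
43.707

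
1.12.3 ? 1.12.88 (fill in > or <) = <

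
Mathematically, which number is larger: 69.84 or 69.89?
69.89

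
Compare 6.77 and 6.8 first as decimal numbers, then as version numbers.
As decimals: 6.77 < 6.8. As versions: v6.77 > v6.8 (minor version 77 > 8).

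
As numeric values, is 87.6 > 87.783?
False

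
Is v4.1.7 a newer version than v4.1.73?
No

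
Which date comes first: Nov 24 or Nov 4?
Nov 4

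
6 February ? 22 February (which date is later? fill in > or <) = <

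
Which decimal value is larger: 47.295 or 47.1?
47.295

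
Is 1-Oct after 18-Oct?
No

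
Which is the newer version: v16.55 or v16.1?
v16.55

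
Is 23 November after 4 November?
Yes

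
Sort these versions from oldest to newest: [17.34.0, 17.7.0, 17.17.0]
[17.7.0, 17.17.0, 17.34.0]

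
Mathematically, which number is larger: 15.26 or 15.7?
15.7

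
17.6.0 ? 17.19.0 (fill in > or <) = <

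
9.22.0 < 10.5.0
True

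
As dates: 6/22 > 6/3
True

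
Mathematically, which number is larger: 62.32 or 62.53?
62.53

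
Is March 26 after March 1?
Yes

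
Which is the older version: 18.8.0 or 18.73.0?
18.8.0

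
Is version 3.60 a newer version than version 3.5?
Yes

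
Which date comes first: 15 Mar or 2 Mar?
2 Mar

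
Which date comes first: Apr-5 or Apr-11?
Apr-5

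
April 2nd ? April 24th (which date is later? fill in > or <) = <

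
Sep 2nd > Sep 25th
False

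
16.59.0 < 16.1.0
False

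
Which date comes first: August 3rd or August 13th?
August 3rd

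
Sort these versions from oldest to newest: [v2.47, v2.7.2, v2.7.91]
[v2.7.2, v2.7.91, v2.47]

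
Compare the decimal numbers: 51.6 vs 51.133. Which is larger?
51.6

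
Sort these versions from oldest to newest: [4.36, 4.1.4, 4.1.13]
[4.1.4, 4.1.13, 4.36]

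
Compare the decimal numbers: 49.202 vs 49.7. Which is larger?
49.7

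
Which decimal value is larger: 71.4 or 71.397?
71.4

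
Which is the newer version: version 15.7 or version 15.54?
version 15.54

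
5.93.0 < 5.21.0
False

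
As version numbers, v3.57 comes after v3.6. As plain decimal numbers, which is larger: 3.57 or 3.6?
3.6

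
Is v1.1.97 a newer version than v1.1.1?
Yes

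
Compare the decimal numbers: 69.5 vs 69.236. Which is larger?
69.5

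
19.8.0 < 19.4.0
False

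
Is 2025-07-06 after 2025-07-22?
No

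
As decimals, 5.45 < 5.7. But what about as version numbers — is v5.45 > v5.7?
True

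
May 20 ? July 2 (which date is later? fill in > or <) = <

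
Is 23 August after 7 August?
Yes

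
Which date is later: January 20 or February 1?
February 1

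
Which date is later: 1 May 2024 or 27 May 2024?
27 May 2024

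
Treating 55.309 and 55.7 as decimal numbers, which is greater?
55.7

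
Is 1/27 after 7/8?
No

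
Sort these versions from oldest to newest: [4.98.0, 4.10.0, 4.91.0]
[4.10.0, 4.91.0, 4.98.0]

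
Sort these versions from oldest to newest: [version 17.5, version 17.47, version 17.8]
[version 17.5, version 17.8, version 17.47]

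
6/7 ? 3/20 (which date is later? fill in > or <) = >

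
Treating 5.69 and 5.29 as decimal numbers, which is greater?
5.69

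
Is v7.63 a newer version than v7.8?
Yes. Version numbers are compared segment by segment as integers, not as decimals: minor version 63 > 8, so v7.63 > v7.8 (even though the decimal 7.63 < 7.8).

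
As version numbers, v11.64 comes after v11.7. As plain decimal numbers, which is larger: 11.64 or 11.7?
11.7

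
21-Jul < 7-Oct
True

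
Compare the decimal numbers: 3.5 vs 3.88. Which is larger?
3.88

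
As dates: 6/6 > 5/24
True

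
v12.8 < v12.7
False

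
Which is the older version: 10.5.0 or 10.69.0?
10.5.0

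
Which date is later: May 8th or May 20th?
May 20th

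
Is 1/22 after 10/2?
No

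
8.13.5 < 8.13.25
True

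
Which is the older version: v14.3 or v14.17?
v14.3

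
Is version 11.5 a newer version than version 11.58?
No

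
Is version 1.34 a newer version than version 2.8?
No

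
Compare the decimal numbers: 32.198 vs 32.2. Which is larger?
32.2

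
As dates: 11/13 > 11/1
True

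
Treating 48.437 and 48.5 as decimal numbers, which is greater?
48.5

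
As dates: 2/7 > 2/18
False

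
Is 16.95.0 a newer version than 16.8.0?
Yes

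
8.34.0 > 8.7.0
True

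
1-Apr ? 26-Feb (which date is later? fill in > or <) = >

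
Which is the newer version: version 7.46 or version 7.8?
version 7.46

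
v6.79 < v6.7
False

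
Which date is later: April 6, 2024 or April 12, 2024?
April 12, 2024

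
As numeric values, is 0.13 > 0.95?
False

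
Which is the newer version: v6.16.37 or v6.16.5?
v6.16.37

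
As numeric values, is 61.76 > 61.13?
True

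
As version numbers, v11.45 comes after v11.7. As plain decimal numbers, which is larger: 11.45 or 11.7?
11.7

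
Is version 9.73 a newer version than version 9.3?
Yes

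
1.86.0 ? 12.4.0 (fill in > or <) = <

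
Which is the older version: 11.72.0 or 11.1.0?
11.1.0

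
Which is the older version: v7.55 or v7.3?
v7.3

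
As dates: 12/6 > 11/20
True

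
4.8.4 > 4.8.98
False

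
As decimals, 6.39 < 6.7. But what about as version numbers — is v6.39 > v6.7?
True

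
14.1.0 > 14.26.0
False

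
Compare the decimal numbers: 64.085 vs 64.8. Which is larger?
64.8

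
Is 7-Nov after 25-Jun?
Yes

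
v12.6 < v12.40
True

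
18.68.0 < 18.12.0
False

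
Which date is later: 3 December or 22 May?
3 December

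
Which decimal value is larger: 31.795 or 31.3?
31.795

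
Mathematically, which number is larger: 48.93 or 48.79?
48.93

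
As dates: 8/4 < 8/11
True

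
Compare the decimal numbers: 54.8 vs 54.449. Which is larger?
54.8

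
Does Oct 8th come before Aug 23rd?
No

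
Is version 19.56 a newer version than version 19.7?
Yes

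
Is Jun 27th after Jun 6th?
Yes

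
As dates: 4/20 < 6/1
True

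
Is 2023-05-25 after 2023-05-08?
Yes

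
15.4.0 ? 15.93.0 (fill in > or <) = <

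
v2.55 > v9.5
False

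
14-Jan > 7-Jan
True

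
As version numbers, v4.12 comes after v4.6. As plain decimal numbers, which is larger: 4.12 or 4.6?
4.6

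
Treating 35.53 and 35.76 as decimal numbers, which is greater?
35.76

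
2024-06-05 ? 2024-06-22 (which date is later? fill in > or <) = <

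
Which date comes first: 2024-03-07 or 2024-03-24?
2024-03-07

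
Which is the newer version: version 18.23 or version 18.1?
version 18.23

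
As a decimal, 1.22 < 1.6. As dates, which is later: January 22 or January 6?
January 22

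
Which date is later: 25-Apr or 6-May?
6-May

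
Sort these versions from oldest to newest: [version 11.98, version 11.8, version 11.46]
[version 11.8, version 11.46, version 11.98]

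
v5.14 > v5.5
True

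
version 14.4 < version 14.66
True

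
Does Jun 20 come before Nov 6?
Yes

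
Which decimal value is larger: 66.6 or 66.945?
66.945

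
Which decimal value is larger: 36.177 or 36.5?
36.5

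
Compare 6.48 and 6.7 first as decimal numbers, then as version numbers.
As decimals: 6.48 < 6.7. As versions: v6.48 > v6.7 (minor version 48 > 7).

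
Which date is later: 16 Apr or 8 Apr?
16 Apr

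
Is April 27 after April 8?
Yes. Day 27 comes after day 8 in April — this is a date comparison, not a decimal one (the decimal 4.27 would be smaller than 4.8).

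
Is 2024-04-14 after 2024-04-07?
Yes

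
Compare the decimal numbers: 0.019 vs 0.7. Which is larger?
0.7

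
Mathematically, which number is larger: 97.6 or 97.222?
97.6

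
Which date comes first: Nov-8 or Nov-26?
Nov-8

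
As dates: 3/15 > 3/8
True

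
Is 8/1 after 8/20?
No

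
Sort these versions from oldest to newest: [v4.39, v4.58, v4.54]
[v4.39, v4.54, v4.58]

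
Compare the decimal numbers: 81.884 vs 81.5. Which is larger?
81.884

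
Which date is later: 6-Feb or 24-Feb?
24-Feb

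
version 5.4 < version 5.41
True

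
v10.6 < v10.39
True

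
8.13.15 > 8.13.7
True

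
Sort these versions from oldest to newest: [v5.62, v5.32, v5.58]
[v5.32, v5.58, v5.62]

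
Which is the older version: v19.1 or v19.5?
v19.1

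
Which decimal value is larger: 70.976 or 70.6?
70.976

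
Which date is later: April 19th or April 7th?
April 19th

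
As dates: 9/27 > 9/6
True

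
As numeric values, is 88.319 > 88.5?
False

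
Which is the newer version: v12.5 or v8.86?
v12.5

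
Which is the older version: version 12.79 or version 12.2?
version 12.2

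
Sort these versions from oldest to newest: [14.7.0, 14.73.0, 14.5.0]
[14.5.0, 14.7.0, 14.73.0]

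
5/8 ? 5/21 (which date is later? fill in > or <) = <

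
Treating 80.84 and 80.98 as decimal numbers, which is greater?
80.98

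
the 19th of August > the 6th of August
True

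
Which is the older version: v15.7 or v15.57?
v15.7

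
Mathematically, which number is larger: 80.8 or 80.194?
80.8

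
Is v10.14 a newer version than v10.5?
Yes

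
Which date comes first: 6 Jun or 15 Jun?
6 Jun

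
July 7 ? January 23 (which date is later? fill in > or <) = >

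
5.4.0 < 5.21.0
True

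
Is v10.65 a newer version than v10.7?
Yes. Version numbers are compared segment by segment as integers, not as decimals: minor version 65 > 7, so v10.65 > v10.7 (even though the decimal 10.65 < 10.7).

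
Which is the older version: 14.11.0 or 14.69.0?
14.11.0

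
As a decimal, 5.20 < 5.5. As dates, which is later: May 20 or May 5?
May 20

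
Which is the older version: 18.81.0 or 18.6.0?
18.6.0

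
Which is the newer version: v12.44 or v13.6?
v13.6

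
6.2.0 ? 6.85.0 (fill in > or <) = <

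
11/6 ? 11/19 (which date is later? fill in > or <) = <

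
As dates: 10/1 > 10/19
False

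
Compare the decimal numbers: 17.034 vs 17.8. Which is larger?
17.8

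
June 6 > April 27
True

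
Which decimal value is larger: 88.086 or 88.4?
88.4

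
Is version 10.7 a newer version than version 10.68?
No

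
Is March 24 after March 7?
Yes. Day 24 comes after day 7 in March — this is a date comparison, not a decimal one (the decimal 3.24 would be smaller than 3.7).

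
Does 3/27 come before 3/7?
No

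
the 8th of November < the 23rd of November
True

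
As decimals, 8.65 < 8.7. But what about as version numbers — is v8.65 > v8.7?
True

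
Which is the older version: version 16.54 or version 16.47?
version 16.47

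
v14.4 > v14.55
False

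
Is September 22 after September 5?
Yes. Day 22 comes after day 5 in September — this is a date comparison, not a decimal one (the decimal 9.22 would be smaller than 9.5).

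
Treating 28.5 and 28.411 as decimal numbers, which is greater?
28.5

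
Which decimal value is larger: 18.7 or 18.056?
18.7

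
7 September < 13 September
True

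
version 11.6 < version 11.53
True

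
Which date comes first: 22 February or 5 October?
22 February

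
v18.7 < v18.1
False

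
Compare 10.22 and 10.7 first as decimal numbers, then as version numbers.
As decimals: 10.22 < 10.7. As versions: v10.22 > v10.7 (minor version 22 > 7).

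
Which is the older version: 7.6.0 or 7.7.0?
7.6.0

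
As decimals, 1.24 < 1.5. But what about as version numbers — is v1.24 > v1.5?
True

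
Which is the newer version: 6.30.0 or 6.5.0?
6.30.0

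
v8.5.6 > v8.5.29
False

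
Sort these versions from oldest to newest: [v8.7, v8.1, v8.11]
[v8.1, v8.7, v8.11]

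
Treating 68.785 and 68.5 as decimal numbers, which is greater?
68.785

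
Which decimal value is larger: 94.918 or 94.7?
94.918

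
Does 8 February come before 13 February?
Yes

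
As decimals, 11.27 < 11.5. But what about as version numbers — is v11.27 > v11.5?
True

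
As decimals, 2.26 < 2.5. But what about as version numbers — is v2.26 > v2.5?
True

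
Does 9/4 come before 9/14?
Yes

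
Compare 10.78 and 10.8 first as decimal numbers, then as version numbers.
As decimals: 10.78 < 10.8. As versions: v10.78 > v10.8 (minor version 78 > 8).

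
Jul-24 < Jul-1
False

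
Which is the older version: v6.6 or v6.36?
v6.6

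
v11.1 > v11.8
False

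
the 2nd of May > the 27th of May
False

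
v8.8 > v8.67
False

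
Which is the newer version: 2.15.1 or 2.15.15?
2.15.15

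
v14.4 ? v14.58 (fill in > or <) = <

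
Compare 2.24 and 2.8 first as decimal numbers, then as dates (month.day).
As decimals: 2.24 < 2.8. As dates: 2/24 is later than 2/8 (day 24 > day 8).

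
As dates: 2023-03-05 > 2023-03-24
False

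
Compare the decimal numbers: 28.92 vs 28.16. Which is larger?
28.92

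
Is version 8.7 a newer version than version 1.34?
Yes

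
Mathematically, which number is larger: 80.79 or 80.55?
80.79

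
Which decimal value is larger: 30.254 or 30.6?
30.6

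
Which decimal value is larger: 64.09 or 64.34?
64.34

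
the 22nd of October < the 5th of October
False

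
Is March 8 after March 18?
No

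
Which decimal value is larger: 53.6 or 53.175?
53.6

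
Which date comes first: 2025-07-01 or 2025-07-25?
2025-07-01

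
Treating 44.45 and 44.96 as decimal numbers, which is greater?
44.96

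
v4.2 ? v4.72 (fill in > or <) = <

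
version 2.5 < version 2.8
True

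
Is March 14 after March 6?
Yes. Day 14 comes after day 6 in March — this is a date comparison, not a decimal one (the decimal 3.14 would be smaller than 3.6).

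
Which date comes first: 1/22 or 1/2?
1/2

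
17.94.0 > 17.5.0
True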